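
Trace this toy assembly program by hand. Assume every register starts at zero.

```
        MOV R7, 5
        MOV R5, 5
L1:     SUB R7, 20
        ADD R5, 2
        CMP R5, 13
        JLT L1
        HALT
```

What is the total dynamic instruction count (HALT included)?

MOV R7, 5 → R7=5
MOV R5, 5 → R5=5
SUB R7, 20 → R7=5-20=-15
ADD R5, 2 → R5=5+2=7
CMP R5, 13  (cmp 7,13)
JLT L1: taken
SUB R7, 20 → R7=(-15)-20=-35
ADD R5, 2 → R5=7+2=9
CMP R5, 13  (cmp 9,13)
JLT L1: taken
SUB R7, 20 → R7=(-35)-20=-55
ADD R5, 2 → R5=9+2=11
CMP R5, 13  (cmp 11,13)
JLT L1: taken
SUB R7, 20 → R7=(-55)-20=-75
ADD R5, 2 → R5=11+2=13
CMP R5, 13  (cmp 13,13)
JLT L1: not taken
halt.
Total executed instructions: 19.

19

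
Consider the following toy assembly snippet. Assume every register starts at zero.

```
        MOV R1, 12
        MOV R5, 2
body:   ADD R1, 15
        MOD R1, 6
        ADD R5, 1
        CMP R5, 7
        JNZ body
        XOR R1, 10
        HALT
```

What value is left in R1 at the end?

MOV R1, 12 → R1=12
MOV R5, 2 → R5=2
ADD R1, 15 → R1=12+15=27
MOD R1, 6 → R1=27%6=3
ADD R5, 1 → R5=2+1=3
CMP R5, 7  (cmp 3,7)
JNZ body: taken
ADD R1, 15 → R1=3+15=18
MOD R1, 6 → R1=18%6=0
ADD R5, 1 → R5=3+1=4
CMP R5, 7  (cmp 4,7)
JNZ body: taken
ADD R1, 15 → R1=0+15=15
MOD R1, 6 → R1=15%6=3
ADD R5, 1 → R5=4+1=5
CMP R5, 7  (cmp 5,7)
JNZ body: taken
ADD R1, 15 → R1=3+15=18
MOD R1, 6 → R1=18%6=0
ADD R5, 1 → R5=5+1=6
CMP R5, 7  (cmp 6,7)
JNZ body: taken
ADD R1, 15 → R1=0+15=15
MOD R1, 6 → R1=15%6=3
ADD R5, 1 → R5=6+1=7
CMP R5, 7  (cmp 7,7)
JNZ body: not taken
XOR R1, 10 → R1=3^10=9
halt.

9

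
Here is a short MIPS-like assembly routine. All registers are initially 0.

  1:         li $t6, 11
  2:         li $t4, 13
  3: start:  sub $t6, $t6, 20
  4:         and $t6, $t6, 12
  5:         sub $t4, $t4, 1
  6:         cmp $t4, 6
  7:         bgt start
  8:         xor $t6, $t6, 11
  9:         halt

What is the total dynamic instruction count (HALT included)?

39

after li $t6, 11: $t6=11
after li $t4, 13: $t4=13
after sub $t6, $t6, 20: $t6=11-20=-9
after and $t6, $t6, 12: $t6=(-9)&12=4
after sub $t4, $t4, 1: $t4=13-1=12
cmp $t4, 6  (cmp 12,6)
bgt start: taken
after sub $t6, $t6, 20: $t6=4-20=-16
after and $t6, $t6, 12: $t6=(-16)&12=0
after sub $t4, $t4, 1: $t4=12-1=11
cmp $t4, 6  (cmp 11,6)
bgt start: taken
after sub $t6, $t6, 20: $t6=0-20=-20
after and $t6, $t6, 12: $t6=(-20)&12=12
after sub $t4, $t4, 1: $t4=11-1=10
cmp $t4, 6  (cmp 10,6)
bgt start: taken
after sub $t6, $t6, 20: $t6=12-20=-8
after and $t6, $t6, 12: $t6=(-8)&12=8
after sub $t4, $t4, 1: $t4=10-1=9
cmp $t4, 6  (cmp 9,6)
bgt start: taken
after sub $t6, $t6, 20: $t6=8-20=-12
after and $t6, $t6, 12: $t6=(-12)&12=4
after sub $t4, $t4, 1: $t4=9-1=8
cmp $t4, 6  (cmp 8,6)
bgt start: taken
after sub $t6, $t6, 20: $t6=4-20=-16
after and $t6, $t6, 12: $t6=(-16)&12=0
after sub $t4, $t4, 1: $t4=8-1=7
cmp $t4, 6  (cmp 7,6)
bgt start: taken
after sub $t6, $t6, 20: $t6=0-20=-20
after and $t6, $t6, 12: $t6=(-20)&12=12
after sub $t4, $t4, 1: $t4=7-1=6
cmp $t4, 6  (cmp 6,6)
bgt start: not taken
after xor $t6, $t6, 11: $t6=12^11=7
halt.
Total executed instructions: 39.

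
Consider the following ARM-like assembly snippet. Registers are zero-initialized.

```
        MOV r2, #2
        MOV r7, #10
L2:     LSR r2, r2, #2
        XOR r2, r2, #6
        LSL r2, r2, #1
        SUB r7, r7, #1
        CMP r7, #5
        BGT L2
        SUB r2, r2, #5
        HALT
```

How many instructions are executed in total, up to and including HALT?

after MOV r2, #2: r2=2
after MOV r7, #10: r7=10
after LSR r2, r2, #2: r2=2>>2=0
after XOR r2, r2, #6: r2=0^6=6
after LSL r2, r2, #1: r2=6<<1=12
after SUB r7, r7, #1: r7=10-1=9
CMP r7, #5  (cmp 9,5)
BGT L2: taken
after LSR r2, r2, #2: r2=12>>2=3
after XOR r2, r2, #6: r2=3^6=5
after LSL r2, r2, #1: r2=5<<1=10
after SUB r7, r7, #1: r7=9-1=8
CMP r7, #5  (cmp 8,5)
BGT L2: taken
after LSR r2, r2, #2: r2=10>>2=2
after XOR r2, r2, #6: r2=2^6=4
after LSL r2, r2, #1: r2=4<<1=8
after SUB r7, r7, #1: r7=8-1=7
CMP r7, #5  (cmp 7,5)
BGT L2: taken
after LSR r2, r2, #2: r2=8>>2=2
after XOR r2, r2, #6: r2=2^6=4
after LSL r2, r2, #1: r2=4<<1=8
after SUB r7, r7, #1: r7=7-1=6
CMP r7, #5  (cmp 6,5)
BGT L2: taken
after LSR r2, r2, #2: r2=8>>2=2
after XOR r2, r2, #6: r2=2^6=4
after LSL r2, r2, #1: r2=4<<1=8
after SUB r7, r7, #1: r7=6-1=5
CMP r7, #5  (cmp 5,5)
BGT L2: not taken
after SUB r2, r2, #5: r2=8-5=3
halt.
Total executed instructions: 34.

34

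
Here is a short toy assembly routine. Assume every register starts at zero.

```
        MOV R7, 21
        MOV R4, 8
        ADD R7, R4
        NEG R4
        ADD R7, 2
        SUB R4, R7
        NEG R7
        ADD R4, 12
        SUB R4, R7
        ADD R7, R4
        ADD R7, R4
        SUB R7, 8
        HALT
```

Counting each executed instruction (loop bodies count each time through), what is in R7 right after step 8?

R7=21
R4=8
R7=21+8=29
R4=-(8)=-8
R7=29+2=31
R4=(-8)-31=-39
R7=-(31)=-31
R4=(-39)+12=-27
After step 8: R7 = -31.

-31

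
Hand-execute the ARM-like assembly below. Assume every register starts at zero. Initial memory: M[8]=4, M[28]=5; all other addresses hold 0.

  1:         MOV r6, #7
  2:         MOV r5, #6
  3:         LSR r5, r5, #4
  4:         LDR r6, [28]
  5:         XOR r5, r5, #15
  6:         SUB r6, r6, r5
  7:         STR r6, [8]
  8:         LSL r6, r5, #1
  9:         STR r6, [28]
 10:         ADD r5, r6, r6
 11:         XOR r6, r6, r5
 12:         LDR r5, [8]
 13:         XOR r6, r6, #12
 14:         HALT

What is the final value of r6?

MOV r6, #7 → r6=7
MOV r5, #6 → r5=6
LSR r5, r5, #4 → r5=6>>4=0
LDR r6, [28] → r6=M[28]=5
XOR r5, r5, #15 → r5=0^15=15
SUB r6, r6, r5 → r6=5-15=-10
STR r6, [8] → M[8]=-10
LSL r6, r5, #1 → r6=15<<1=30
STR r6, [28] → M[28]=30
ADD r5, r6, r6 → r5=30+30=60
XOR r6, r6, r5 → r6=30^60=34
LDR r5, [8] → r5=M[8]=-10
XOR r6, r6, #12 → r6=34^12=46
halt.

46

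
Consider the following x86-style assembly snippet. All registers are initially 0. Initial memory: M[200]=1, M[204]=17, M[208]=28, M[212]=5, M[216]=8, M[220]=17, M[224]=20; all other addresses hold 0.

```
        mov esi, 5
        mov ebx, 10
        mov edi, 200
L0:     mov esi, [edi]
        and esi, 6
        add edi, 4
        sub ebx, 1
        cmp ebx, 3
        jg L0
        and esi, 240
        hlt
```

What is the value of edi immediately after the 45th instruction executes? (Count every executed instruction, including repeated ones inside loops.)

228

esi=5
ebx=10
edi=200
esi=M[200]=1
esi=1&6=0
edi=200+4=204
ebx=10-1=9
cmp ebx, 3  (cmp 9,3)
jg L0: taken
esi=M[204]=17
esi=17&6=0
edi=204+4=208
ebx=9-1=8
cmp ebx, 3  (cmp 8,3)
jg L0: taken
esi=M[208]=28
esi=28&6=4
edi=208+4=212
ebx=8-1=7
cmp ebx, 3  (cmp 7,3)
jg L0: taken
esi=M[212]=5
esi=5&6=4
edi=212+4=216
ebx=7-1=6
cmp ebx, 3  (cmp 6,3)
jg L0: taken
esi=M[216]=8
esi=8&6=0
edi=216+4=220
ebx=6-1=5
cmp ebx, 3  (cmp 5,3)
jg L0: taken
esi=M[220]=17
esi=17&6=0
edi=220+4=224
ebx=5-1=4
cmp ebx, 3  (cmp 4,3)
jg L0: taken
esi=M[224]=20
esi=20&6=4
edi=224+4=228
ebx=4-1=3
cmp ebx, 3  (cmp 3,3)
jg L0: not taken
After step 45: edi = 228.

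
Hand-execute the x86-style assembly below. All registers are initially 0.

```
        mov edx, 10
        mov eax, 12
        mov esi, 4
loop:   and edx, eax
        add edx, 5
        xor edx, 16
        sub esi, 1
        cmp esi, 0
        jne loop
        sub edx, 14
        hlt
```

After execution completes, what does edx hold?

edx=10
eax=12
esi=4
edx=10&12=8
edx=8+5=13
edx=13^16=29
esi=4-1=3
cmp esi, 0  (cmp 3,0)
jne loop: taken
edx=29&12=12
edx=12+5=17
edx=17^16=1
esi=3-1=2
cmp esi, 0  (cmp 2,0)
jne loop: taken
edx=1&12=0
edx=0+5=5
edx=5^16=21
esi=2-1=1
cmp esi, 0  (cmp 1,0)
jne loop: taken
edx=21&12=4
edx=4+5=9
edx=9^16=25
esi=1-1=0
cmp esi, 0  (cmp 0,0)
jne loop: not taken
edx=25-14=11
halt.

11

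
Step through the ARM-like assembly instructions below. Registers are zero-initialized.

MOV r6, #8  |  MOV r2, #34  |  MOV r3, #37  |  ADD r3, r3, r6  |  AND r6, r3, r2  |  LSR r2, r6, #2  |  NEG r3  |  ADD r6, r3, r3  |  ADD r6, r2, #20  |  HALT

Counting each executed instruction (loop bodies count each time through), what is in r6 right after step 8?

after MOV r6, #8: r6=8
after MOV r2, #34: r2=34
after MOV r3, #37: r3=37
after ADD r3, r3, r6: r3=37+8=45
after AND r6, r3, r2: r6=45&34=32
after LSR r2, r6, #2: r2=32>>2=8
after NEG r3: r3=-(45)=-45
after ADD r6, r3, r3: r6=(-45)+(-45)=-90
After step 8: r6 = -90.

-90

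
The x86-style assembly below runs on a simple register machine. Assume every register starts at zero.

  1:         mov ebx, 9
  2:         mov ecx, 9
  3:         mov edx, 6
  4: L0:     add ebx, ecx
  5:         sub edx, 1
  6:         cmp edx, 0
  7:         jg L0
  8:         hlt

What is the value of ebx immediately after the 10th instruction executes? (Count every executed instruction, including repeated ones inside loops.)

after mov ebx, 9: ebx=9
after mov ecx, 9: ecx=9
after mov edx, 6: edx=6
after add ebx, ecx: ebx=9+9=18
after sub edx, 1: edx=6-1=5
cmp edx, 0  (cmp 5,0)
jg L0: taken
after add ebx, ecx: ebx=18+9=27
after sub edx, 1: edx=5-1=4
cmp edx, 0  (cmp 4,0)
After step 10: ebx = 27.

27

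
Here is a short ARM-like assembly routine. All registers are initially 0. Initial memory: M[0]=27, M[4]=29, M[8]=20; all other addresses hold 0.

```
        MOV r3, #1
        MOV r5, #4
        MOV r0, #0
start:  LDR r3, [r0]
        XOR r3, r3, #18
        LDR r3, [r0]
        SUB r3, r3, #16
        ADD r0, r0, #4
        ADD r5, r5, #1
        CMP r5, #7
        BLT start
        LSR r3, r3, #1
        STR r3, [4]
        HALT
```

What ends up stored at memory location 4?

r3=1
r5=4
r0=0
r3=M[0]=27
r3=27^18=9
r3=M[0]=27
r3=27-16=11
r0=0+4=4
r5=4+1=5
CMP r5, #7  (cmp 5,7)
BLT start: taken
r3=M[4]=29
r3=29^18=15
r3=M[4]=29
r3=29-16=13
r0=4+4=8
r5=5+1=6
CMP r5, #7  (cmp 6,7)
BLT start: taken
r3=M[8]=20
r3=20^18=6
r3=M[8]=20
r3=20-16=4
r0=8+4=12
r5=6+1=7
CMP r5, #7  (cmp 7,7)
BLT start: not taken
r3=4>>1=2
STR r3, [4] → M[4]=2
halt.

2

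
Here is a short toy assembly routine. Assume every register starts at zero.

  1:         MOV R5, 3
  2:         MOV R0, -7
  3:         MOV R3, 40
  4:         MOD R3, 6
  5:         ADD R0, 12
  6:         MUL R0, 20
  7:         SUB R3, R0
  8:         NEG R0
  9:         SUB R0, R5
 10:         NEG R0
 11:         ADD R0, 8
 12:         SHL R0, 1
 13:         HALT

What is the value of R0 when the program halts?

MOV R5, 3 → R5=3
MOV R0, -7 → R0=-7
MOV R3, 40 → R3=40
MOD R3, 6 → R3=40%6=4
ADD R0, 12 → R0=(-7)+12=5
MUL R0, 20 → R0=5*20=100
SUB R3, R0 → R3=4-100=-96
NEG R0 → R0=-(100)=-100
SUB R0, R5 → R0=(-100)-3=-103
NEG R0 → R0=-(-103)=103
ADD R0, 8 → R0=103+8=111
SHL R0, 1 → R0=111<<1=222
halt.

222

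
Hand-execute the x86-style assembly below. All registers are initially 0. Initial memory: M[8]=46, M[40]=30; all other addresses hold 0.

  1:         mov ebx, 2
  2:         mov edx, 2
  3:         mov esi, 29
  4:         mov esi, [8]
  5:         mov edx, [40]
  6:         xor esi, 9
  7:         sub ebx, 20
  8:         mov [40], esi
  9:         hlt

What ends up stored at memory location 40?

mov ebx, 2 → ebx=2
mov edx, 2 → edx=2
mov esi, 29 → esi=29
mov esi, [8] → esi=M[8]=46
mov edx, [40] → edx=M[40]=30
xor esi, 9 → esi=46^9=39
sub ebx, 20 → ebx=2-20=-18
mov [40], esi → M[40]=39
halt.

39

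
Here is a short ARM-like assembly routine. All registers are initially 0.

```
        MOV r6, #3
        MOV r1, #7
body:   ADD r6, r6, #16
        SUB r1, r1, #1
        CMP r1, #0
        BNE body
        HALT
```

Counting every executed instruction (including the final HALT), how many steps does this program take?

31

MOV r6, #3 → r6=3
MOV r1, #7 → r1=7
ADD r6, r6, #16 → r6=3+16=19
SUB r1, r1, #1 → r1=7-1=6
CMP r1, #0  (cmp 6,0)
BNE body: taken
ADD r6, r6, #16 → r6=19+16=35
SUB r1, r1, #1 → r1=6-1=5
CMP r1, #0  (cmp 5,0)
BNE body: taken
ADD r6, r6, #16 → r6=35+16=51
SUB r1, r1, #1 → r1=5-1=4
CMP r1, #0  (cmp 4,0)
BNE body: taken
ADD r6, r6, #16 → r6=51+16=67
SUB r1, r1, #1 → r1=4-1=3
CMP r1, #0  (cmp 3,0)
BNE body: taken
ADD r6, r6, #16 → r6=67+16=83
SUB r1, r1, #1 → r1=3-1=2
CMP r1, #0  (cmp 2,0)
BNE body: taken
ADD r6, r6, #16 → r6=83+16=99
SUB r1, r1, #1 → r1=2-1=1
CMP r1, #0  (cmp 1,0)
BNE body: taken
ADD r6, r6, #16 → r6=99+16=115
SUB r1, r1, #1 → r1=1-1=0
CMP r1, #0  (cmp 0,0)
BNE body: not taken
halt.
Total executed instructions: 31.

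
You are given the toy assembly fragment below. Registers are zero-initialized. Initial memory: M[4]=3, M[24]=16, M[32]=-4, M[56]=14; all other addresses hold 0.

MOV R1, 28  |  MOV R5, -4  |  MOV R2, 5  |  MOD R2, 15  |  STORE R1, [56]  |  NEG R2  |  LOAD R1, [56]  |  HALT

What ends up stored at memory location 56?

after MOV R1, 28: R1=28
after MOV R5, -4: R5=-4
after MOV R2, 5: R2=5
after MOD R2, 15: R2=5%15=5
STORE R1, [56] → M[56]=28
after NEG R2: R2=-(5)=-5
after LOAD R1, [56]: R1=M[56]=28
halt.

28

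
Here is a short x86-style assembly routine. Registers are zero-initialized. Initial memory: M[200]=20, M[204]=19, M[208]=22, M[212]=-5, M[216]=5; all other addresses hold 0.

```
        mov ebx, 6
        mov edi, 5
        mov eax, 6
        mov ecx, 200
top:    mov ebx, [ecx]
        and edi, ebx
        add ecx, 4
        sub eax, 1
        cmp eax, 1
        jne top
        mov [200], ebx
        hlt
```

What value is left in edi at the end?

ebx=6
edi=5
eax=6
ecx=200
ebx=M[200]=20
edi=5&20=4
ecx=200+4=204
eax=6-1=5
cmp eax, 1  (cmp 5,1)
jne top: taken
ebx=M[204]=19
edi=4&19=0
ecx=204+4=208
eax=5-1=4
cmp eax, 1  (cmp 4,1)
jne top: taken
ebx=M[208]=22
edi=0&22=0
ecx=208+4=212
eax=4-1=3
cmp eax, 1  (cmp 3,1)
jne top: taken
ebx=M[212]=-5
edi=0&(-5)=0
ecx=212+4=216
eax=3-1=2
cmp eax, 1  (cmp 2,1)
jne top: taken
ebx=M[216]=5
edi=0&5=0
ecx=216+4=220
eax=2-1=1
cmp eax, 1  (cmp 1,1)
jne top: not taken
mov [200], ebx → M[200]=5
halt.

0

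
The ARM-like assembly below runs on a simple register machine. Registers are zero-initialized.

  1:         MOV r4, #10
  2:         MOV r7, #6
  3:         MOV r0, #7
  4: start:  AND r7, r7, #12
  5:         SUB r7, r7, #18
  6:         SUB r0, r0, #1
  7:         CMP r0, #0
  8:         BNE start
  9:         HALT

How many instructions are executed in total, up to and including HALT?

r4=10
r7=6
r0=7
r7=6&12=4
r7=4-18=-14
r0=7-1=6
CMP r0, #0  (cmp 6,0)
BNE start: taken
r7=(-14)&12=0
r7=0-18=-18
r0=6-1=5
CMP r0, #0  (cmp 5,0)
BNE start: taken
r7=(-18)&12=12
r7=12-18=-6
r0=5-1=4
CMP r0, #0  (cmp 4,0)
BNE start: taken
r7=(-6)&12=8
r7=8-18=-10
r0=4-1=3
CMP r0, #0  (cmp 3,0)
BNE start: taken
r7=(-10)&12=4
r7=4-18=-14
r0=3-1=2
CMP r0, #0  (cmp 2,0)
BNE start: taken
r7=(-14)&12=0
r7=0-18=-18
r0=2-1=1
CMP r0, #0  (cmp 1,0)
BNE start: taken
r7=(-18)&12=12
r7=12-18=-6
r0=1-1=0
CMP r0, #0  (cmp 0,0)
BNE start: not taken
halt.
Total executed instructions: 39.

39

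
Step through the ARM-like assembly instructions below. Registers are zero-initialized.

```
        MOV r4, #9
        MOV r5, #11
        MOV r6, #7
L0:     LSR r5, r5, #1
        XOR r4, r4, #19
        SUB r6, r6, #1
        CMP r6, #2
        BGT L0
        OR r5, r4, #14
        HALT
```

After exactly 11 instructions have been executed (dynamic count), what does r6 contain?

r4=9
r5=11
r6=7
r5=11>>1=5
r4=9^19=26
r6=7-1=6
CMP r6, #2  (cmp 6,2)
BGT L0: taken
r5=5>>1=2
r4=26^19=9
r6=6-1=5
After step 11: r6 = 5.

5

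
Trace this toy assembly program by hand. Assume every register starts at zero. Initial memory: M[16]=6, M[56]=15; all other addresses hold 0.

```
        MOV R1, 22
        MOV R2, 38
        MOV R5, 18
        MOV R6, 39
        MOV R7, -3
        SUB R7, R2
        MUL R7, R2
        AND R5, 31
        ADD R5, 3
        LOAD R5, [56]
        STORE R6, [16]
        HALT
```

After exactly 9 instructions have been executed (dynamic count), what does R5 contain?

R1=22
R2=38
R5=18
R6=39
R7=-3
R7=(-3)-38=-41
R7=(-41)*38=-1558
R5=18&31=18
R5=18+3=21
After step 9: R5 = 21.

21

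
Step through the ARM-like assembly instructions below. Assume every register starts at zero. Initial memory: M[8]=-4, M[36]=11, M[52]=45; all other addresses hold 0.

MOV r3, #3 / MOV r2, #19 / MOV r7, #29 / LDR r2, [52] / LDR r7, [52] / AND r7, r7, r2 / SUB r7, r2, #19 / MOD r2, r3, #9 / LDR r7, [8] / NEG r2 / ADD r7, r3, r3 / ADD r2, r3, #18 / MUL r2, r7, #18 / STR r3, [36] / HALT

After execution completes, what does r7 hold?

after MOV r3, #3: r3=3
after MOV r2, #19: r2=19
after MOV r7, #29: r7=29
after LDR r2, [52]: r2=M[52]=45
after LDR r7, [52]: r7=M[52]=45
after AND r7, r7, r2: r7=45&45=45
after SUB r7, r2, #19: r7=45-19=26
after MOD r2, r3, #9: r2=3%9=3
after LDR r7, [8]: r7=M[8]=-4
after NEG r2: r2=-(3)=-3
after ADD r7, r3, r3: r7=3+3=6
after ADD r2, r3, #18: r2=3+18=21
after MUL r2, r7, #18: r2=6*18=108
STR r3, [36] → M[36]=3
halt.

6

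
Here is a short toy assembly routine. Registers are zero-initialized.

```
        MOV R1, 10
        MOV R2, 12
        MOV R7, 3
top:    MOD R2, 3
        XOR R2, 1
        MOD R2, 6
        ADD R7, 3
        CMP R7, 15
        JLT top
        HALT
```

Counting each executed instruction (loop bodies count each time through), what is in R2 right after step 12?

0

R1=10
R2=12
R7=3
R2=12%3=0
R2=0^1=1
R2=1%6=1
R7=3+3=6
CMP R7, 15  (cmp 6,15)
JLT top: taken
R2=1%3=1
R2=1^1=0
R2=0%6=0
After step 12: R2 = 0.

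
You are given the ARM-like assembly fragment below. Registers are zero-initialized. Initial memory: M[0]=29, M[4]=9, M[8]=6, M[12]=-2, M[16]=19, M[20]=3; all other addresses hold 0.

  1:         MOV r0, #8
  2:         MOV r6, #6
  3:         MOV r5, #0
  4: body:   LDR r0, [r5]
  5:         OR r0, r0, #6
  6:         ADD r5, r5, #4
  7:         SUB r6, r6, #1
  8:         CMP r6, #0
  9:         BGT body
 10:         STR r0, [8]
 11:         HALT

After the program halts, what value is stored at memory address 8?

7

MOV r0, #8 → r0=8
MOV r6, #6 → r6=6
MOV r5, #0 → r5=0
LDR r0, [r5] → r0=M[0]=29
OR r0, r0, #6 → r0=29|6=31
ADD r5, r5, #4 → r5=0+4=4
SUB r6, r6, #1 → r6=6-1=5
CMP r6, #0  (cmp 5,0)
BGT body: taken
LDR r0, [r5] → r0=M[4]=9
OR r0, r0, #6 → r0=9|6=15
ADD r5, r5, #4 → r5=4+4=8
SUB r6, r6, #1 → r6=5-1=4
CMP r6, #0  (cmp 4,0)
BGT body: taken
LDR r0, [r5] → r0=M[8]=6
OR r0, r0, #6 → r0=6|6=6
ADD r5, r5, #4 → r5=8+4=12
SUB r6, r6, #1 → r6=4-1=3
CMP r6, #0  (cmp 3,0)
BGT body: taken
LDR r0, [r5] → r0=M[12]=-2
OR r0, r0, #6 → r0=(-2)|6=-2
ADD r5, r5, #4 → r5=12+4=16
SUB r6, r6, #1 → r6=3-1=2
CMP r6, #0  (cmp 2,0)
BGT body: taken
LDR r0, [r5] → r0=M[16]=19
OR r0, r0, #6 → r0=19|6=23
ADD r5, r5, #4 → r5=16+4=20
SUB r6, r6, #1 → r6=2-1=1
CMP r6, #0  (cmp 1,0)
BGT body: taken
LDR r0, [r5] → r0=M[20]=3
OR r0, r0, #6 → r0=3|6=7
ADD r5, r5, #4 → r5=20+4=24
SUB r6, r6, #1 → r6=1-1=0
CMP r6, #0  (cmp 0,0)
BGT body: not taken
STR r0, [8] → M[8]=7
halt.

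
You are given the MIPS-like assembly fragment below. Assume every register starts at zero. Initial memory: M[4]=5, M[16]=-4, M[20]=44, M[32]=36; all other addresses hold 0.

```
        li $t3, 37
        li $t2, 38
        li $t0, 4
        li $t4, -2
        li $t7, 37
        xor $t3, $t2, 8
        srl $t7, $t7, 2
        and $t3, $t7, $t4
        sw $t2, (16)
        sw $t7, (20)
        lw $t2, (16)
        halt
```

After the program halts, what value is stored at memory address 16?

38

li $t3, 37 → $t3=37
li $t2, 38 → $t2=38
li $t0, 4 → $t0=4
li $t4, -2 → $t4=-2
li $t7, 37 → $t7=37
xor $t3, $t2, 8 → $t3=38^8=46
srl $t7, $t7, 2 → $t7=37>>2=9
and $t3, $t7, $t4 → $t3=9&(-2)=8
sw $t2, (16) → M[16]=38
sw $t7, (20) → M[20]=9
lw $t2, (16) → $t2=M[16]=38
halt.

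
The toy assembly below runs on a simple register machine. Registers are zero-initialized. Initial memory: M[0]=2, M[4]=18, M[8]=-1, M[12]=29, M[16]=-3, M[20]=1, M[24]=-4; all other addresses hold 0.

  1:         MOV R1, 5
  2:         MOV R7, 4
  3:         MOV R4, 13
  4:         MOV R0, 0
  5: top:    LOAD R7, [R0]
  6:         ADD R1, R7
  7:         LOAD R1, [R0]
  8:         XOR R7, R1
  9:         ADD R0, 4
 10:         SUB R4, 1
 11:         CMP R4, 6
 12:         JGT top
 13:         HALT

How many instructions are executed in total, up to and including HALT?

R1=5
R7=4
R4=13
R0=0
R7=M[0]=2
R1=5+2=7
R1=M[0]=2
R7=2^2=0
R0=0+4=4
R4=13-1=12
CMP R4, 6  (cmp 12,6)
JGT top: taken
R7=M[4]=18
R1=2+18=20
R1=M[4]=18
R7=18^18=0
R0=4+4=8
R4=12-1=11
CMP R4, 6  (cmp 11,6)
JGT top: taken
R7=M[8]=-1
R1=18+(-1)=17
R1=M[8]=-1
R7=(-1)^(-1)=0
R0=8+4=12
R4=11-1=10
CMP R4, 6  (cmp 10,6)
JGT top: taken
R7=M[12]=29
R1=(-1)+29=28
R1=M[12]=29
R7=29^29=0
R0=12+4=16
R4=10-1=9
CMP R4, 6  (cmp 9,6)
JGT top: taken
R7=M[16]=-3
R1=29+(-3)=26
R1=M[16]=-3
R7=(-3)^(-3)=0
R0=16+4=20
R4=9-1=8
CMP R4, 6  (cmp 8,6)
JGT top: taken
R7=M[20]=1
R1=(-3)+1=-2
R1=M[20]=1
R7=1^1=0
R0=20+4=24
R4=8-1=7
CMP R4, 6  (cmp 7,6)
JGT top: taken
R7=M[24]=-4
R1=1+(-4)=-3
R1=M[24]=-4
R7=(-4)^(-4)=0
R0=24+4=28
R4=7-1=6
CMP R4, 6  (cmp 6,6)
JGT top: not taken
halt.
Total executed instructions: 61.

61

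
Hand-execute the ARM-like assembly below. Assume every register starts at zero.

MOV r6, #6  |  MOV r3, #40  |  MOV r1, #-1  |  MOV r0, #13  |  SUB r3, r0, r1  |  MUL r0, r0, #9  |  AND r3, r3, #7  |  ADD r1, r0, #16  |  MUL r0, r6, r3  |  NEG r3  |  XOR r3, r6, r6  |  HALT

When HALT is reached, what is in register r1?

133

after MOV r6, #6: r6=6
after MOV r3, #40: r3=40
after MOV r1, #-1: r1=-1
after MOV r0, #13: r0=13
after SUB r3, r0, r1: r3=13-(-1)=14
after MUL r0, r0, #9: r0=13*9=117
after AND r3, r3, #7: r3=14&7=6
after ADD r1, r0, #16: r1=117+16=133
after MUL r0, r6, r3: r0=6*6=36
after NEG r3: r3=-(6)=-6
after XOR r3, r6, r6: r3=6^6=0
halt.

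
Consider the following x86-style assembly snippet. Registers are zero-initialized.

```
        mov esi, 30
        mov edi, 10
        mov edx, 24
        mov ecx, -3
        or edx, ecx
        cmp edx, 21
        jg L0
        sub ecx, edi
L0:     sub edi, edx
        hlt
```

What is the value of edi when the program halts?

13

mov esi, 30 → esi=30
mov edi, 10 → edi=10
mov edx, 24 → edx=24
mov ecx, -3 → ecx=-3
or edx, ecx → edx=24|(-3)=-3
cmp edx, 21  (cmp -3,21)
jg L0: not taken
sub ecx, edi → ecx=(-3)-10=-13
sub edi, edx → edi=10-(-3)=13
halt.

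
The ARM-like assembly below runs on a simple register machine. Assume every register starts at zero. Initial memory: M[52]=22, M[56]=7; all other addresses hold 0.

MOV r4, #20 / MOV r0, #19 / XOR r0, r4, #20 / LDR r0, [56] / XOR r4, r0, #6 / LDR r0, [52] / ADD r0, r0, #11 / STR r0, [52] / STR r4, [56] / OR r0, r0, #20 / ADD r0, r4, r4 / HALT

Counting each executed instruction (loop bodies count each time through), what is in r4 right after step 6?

after MOV r4, #20: r4=20
after MOV r0, #19: r0=19
after XOR r0, r4, #20: r0=20^20=0
after LDR r0, [56]: r0=M[56]=7
after XOR r4, r0, #6: r4=7^6=1
after LDR r0, [52]: r0=M[52]=22
After step 6: r4 = 1.

1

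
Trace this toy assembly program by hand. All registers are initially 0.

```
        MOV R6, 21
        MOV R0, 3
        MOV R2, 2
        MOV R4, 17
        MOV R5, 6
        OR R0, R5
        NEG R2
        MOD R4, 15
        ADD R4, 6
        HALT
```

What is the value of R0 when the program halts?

R6=21
R0=3
R2=2
R4=17
R5=6
R0=3|6=7
R2=-(2)=-2
R4=17%15=2
R4=2+6=8
halt.

7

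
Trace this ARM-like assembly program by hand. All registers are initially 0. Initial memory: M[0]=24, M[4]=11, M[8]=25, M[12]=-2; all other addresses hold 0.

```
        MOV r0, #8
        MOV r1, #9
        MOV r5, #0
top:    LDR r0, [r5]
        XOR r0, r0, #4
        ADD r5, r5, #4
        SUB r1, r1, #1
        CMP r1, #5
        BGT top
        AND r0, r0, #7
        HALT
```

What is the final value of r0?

MOV r0, #8 → r0=8
MOV r1, #9 → r1=9
MOV r5, #0 → r5=0
LDR r0, [r5] → r0=M[0]=24
XOR r0, r0, #4 → r0=24^4=28
ADD r5, r5, #4 → r5=0+4=4
SUB r1, r1, #1 → r1=9-1=8
CMP r1, #5  (cmp 8,5)
BGT top: taken
LDR r0, [r5] → r0=M[4]=11
XOR r0, r0, #4 → r0=11^4=15
ADD r5, r5, #4 → r5=4+4=8
SUB r1, r1, #1 → r1=8-1=7
CMP r1, #5  (cmp 7,5)
BGT top: taken
LDR r0, [r5] → r0=M[8]=25
XOR r0, r0, #4 → r0=25^4=29
ADD r5, r5, #4 → r5=8+4=12
SUB r1, r1, #1 → r1=7-1=6
CMP r1, #5  (cmp 6,5)
BGT top: taken
LDR r0, [r5] → r0=M[12]=-2
XOR r0, r0, #4 → r0=(-2)^4=-6
ADD r5, r5, #4 → r5=12+4=16
SUB r1, r1, #1 → r1=6-1=5
CMP r1, #5  (cmp 5,5)
BGT top: not taken
AND r0, r0, #7 → r0=(-6)&7=2
halt.

2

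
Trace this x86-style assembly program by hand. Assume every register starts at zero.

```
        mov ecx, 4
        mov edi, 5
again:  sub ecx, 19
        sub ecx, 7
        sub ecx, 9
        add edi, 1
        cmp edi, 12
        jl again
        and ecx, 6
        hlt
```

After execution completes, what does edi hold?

12

mov ecx, 4 → ecx=4
mov edi, 5 → edi=5
sub ecx, 19 → ecx=4-19=-15
sub ecx, 7 → ecx=(-15)-7=-22
sub ecx, 9 → ecx=(-22)-9=-31
add edi, 1 → edi=5+1=6
cmp edi, 12  (cmp 6,12)
jl again: taken
sub ecx, 19 → ecx=(-31)-19=-50
sub ecx, 7 → ecx=(-50)-7=-57
sub ecx, 9 → ecx=(-57)-9=-66
add edi, 1 → edi=6+1=7
cmp edi, 12  (cmp 7,12)
jl again: taken
sub ecx, 19 → ecx=(-66)-19=-85
sub ecx, 7 → ecx=(-85)-7=-92
sub ecx, 9 → ecx=(-92)-9=-101
add edi, 1 → edi=7+1=8
cmp edi, 12  (cmp 8,12)
jl again: taken
sub ecx, 19 → ecx=(-101)-19=-120
sub ecx, 7 → ecx=(-120)-7=-127
sub ecx, 9 → ecx=(-127)-9=-136
add edi, 1 → edi=8+1=9
cmp edi, 12  (cmp 9,12)
jl again: taken
sub ecx, 19 → ecx=(-136)-19=-155
sub ecx, 7 → ecx=(-155)-7=-162
sub ecx, 9 → ecx=(-162)-9=-171
add edi, 1 → edi=9+1=10
cmp edi, 12  (cmp 10,12)
jl again: taken
sub ecx, 19 → ecx=(-171)-19=-190
sub ecx, 7 → ecx=(-190)-7=-197
sub ecx, 9 → ecx=(-197)-9=-206
add edi, 1 → edi=10+1=11
cmp edi, 12  (cmp 11,12)
jl again: taken
sub ecx, 19 → ecx=(-206)-19=-225
sub ecx, 7 → ecx=(-225)-7=-232
sub ecx, 9 → ecx=(-232)-9=-241
add edi, 1 → edi=11+1=12
cmp edi, 12  (cmp 12,12)
jl again: not taken
and ecx, 6 → ecx=(-241)&6=6
halt.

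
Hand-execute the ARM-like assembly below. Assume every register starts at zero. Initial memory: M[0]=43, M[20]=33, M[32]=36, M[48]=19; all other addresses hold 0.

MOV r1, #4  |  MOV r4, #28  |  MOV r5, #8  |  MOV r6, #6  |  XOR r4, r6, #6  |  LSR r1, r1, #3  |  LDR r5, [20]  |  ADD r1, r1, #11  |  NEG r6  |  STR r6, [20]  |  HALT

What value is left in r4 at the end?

0

after MOV r1, #4: r1=4
after MOV r4, #28: r4=28
after MOV r5, #8: r5=8
after MOV r6, #6: r6=6
after XOR r4, r6, #6: r4=6^6=0
after LSR r1, r1, #3: r1=4>>3=0
after LDR r5, [20]: r5=M[20]=33
after ADD r1, r1, #11: r1=0+11=11
after NEG r6: r6=-(6)=-6
STR r6, [20] → M[20]=-6
halt.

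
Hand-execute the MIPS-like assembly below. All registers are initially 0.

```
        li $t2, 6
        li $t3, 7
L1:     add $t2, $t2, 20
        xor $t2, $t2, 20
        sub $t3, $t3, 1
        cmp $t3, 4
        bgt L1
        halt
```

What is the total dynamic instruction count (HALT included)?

after li $t2, 6: $t2=6
after li $t3, 7: $t3=7
after add $t2, $t2, 20: $t2=6+20=26
after xor $t2, $t2, 20: $t2=26^20=14
after sub $t3, $t3, 1: $t3=7-1=6
cmp $t3, 4  (cmp 6,4)
bgt L1: taken
after add $t2, $t2, 20: $t2=14+20=34
after xor $t2, $t2, 20: $t2=34^20=54
after sub $t3, $t3, 1: $t3=6-1=5
cmp $t3, 4  (cmp 5,4)
bgt L1: taken
after add $t2, $t2, 20: $t2=54+20=74
after xor $t2, $t2, 20: $t2=74^20=94
after sub $t3, $t3, 1: $t3=5-1=4
cmp $t3, 4  (cmp 4,4)
bgt L1: not taken
halt.
Total executed instructions: 18.

18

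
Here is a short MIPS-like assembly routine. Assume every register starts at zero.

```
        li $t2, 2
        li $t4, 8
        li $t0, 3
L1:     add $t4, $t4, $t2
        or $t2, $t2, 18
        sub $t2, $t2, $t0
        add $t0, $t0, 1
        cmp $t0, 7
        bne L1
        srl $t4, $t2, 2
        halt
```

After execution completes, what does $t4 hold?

$t2=2
$t4=8
$t0=3
$t4=8+2=10
$t2=2|18=18
$t2=18-3=15
$t0=3+1=4
cmp $t0, 7  (cmp 4,7)
bne L1: taken
$t4=10+15=25
$t2=15|18=31
$t2=31-4=27
$t0=4+1=5
cmp $t0, 7  (cmp 5,7)
bne L1: taken
$t4=25+27=52
$t2=27|18=27
$t2=27-5=22
$t0=5+1=6
cmp $t0, 7  (cmp 6,7)
bne L1: taken
$t4=52+22=74
$t2=22|18=22
$t2=22-6=16
$t0=6+1=7
cmp $t0, 7  (cmp 7,7)
bne L1: not taken
$t4=16>>2=4
halt.

4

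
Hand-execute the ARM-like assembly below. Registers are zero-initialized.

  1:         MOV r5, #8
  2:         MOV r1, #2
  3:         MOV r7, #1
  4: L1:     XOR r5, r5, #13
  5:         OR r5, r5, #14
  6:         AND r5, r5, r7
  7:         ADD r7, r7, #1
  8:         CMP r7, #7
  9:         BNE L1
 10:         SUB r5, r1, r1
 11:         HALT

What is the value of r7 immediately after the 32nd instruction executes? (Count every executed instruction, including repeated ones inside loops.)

r5=8
r1=2
r7=1
r5=8^13=5
r5=5|14=15
r5=15&1=1
r7=1+1=2
CMP r7, #7  (cmp 2,7)
BNE L1: taken
r5=1^13=12
r5=12|14=14
r5=14&2=2
r7=2+1=3
CMP r7, #7  (cmp 3,7)
BNE L1: taken
r5=2^13=15
r5=15|14=15
r5=15&3=3
r7=3+1=4
CMP r7, #7  (cmp 4,7)
BNE L1: taken
r5=3^13=14
r5=14|14=14
r5=14&4=4
r7=4+1=5
CMP r7, #7  (cmp 5,7)
BNE L1: taken
r5=4^13=9
r5=9|14=15
r5=15&5=5
r7=5+1=6
CMP r7, #7  (cmp 6,7)
After step 32: r7 = 6.

6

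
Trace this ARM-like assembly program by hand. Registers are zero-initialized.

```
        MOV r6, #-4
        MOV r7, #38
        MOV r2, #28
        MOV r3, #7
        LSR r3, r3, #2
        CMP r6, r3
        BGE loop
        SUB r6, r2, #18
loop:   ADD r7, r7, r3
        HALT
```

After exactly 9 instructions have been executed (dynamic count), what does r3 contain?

MOV r6, #-4 → r6=-4
MOV r7, #38 → r7=38
MOV r2, #28 → r2=28
MOV r3, #7 → r3=7
LSR r3, r3, #2 → r3=7>>2=1
CMP r6, r3  (cmp -4,1)
BGE loop: not taken
SUB r6, r2, #18 → r6=28-18=10
ADD r7, r7, r3 → r7=38+1=39
After step 9: r3 = 1.

1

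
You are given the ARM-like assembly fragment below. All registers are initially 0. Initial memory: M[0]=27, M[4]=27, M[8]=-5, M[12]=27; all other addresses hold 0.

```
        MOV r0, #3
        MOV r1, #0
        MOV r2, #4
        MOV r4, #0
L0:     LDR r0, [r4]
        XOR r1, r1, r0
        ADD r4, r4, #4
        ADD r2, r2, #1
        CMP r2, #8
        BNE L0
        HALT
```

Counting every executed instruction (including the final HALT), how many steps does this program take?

after MOV r0, #3: r0=3
after MOV r1, #0: r1=0
after MOV r2, #4: r2=4
after MOV r4, #0: r4=0
after LDR r0, [r4]: r0=M[0]=27
after XOR r1, r1, r0: r1=0^27=27
after ADD r4, r4, #4: r4=0+4=4
after ADD r2, r2, #1: r2=4+1=5
CMP r2, #8  (cmp 5,8)
BNE L0: taken
after LDR r0, [r4]: r0=M[4]=27
after XOR r1, r1, r0: r1=27^27=0
after ADD r4, r4, #4: r4=4+4=8
after ADD r2, r2, #1: r2=5+1=6
CMP r2, #8  (cmp 6,8)
BNE L0: taken
after LDR r0, [r4]: r0=M[8]=-5
after XOR r1, r1, r0: r1=0^(-5)=-5
after ADD r4, r4, #4: r4=8+4=12
after ADD r2, r2, #1: r2=6+1=7
CMP r2, #8  (cmp 7,8)
BNE L0: taken
after LDR r0, [r4]: r0=M[12]=27
after XOR r1, r1, r0: r1=(-5)^27=-32
after ADD r4, r4, #4: r4=12+4=16
after ADD r2, r2, #1: r2=7+1=8
CMP r2, #8  (cmp 8,8)
BNE L0: not taken
halt.
Total executed instructions: 29.

29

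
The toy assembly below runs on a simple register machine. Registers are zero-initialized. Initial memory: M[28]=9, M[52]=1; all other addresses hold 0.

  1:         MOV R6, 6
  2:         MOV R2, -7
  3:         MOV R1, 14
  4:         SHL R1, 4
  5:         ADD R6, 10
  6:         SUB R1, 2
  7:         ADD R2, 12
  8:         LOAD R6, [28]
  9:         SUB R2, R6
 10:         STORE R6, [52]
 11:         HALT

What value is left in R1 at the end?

after MOV R6, 6: R6=6
after MOV R2, -7: R2=-7
after MOV R1, 14: R1=14
after SHL R1, 4: R1=14<<4=224
after ADD R6, 10: R6=6+10=16
after SUB R1, 2: R1=224-2=222
after ADD R2, 12: R2=(-7)+12=5
after LOAD R6, [28]: R6=M[28]=9
after SUB R2, R6: R2=5-9=-4
STORE R6, [52] → M[52]=9
halt.

222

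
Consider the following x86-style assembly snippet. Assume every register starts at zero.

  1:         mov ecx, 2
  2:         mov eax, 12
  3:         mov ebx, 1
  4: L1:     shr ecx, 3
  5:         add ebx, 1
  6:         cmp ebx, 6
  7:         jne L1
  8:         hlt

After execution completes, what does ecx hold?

after mov ecx, 2: ecx=2
after mov eax, 12: eax=12
after mov ebx, 1: ebx=1
after shr ecx, 3: ecx=2>>3=0
after add ebx, 1: ebx=1+1=2
cmp ebx, 6  (cmp 2,6)
jne L1: taken
after shr ecx, 3: ecx=0>>3=0
after add ebx, 1: ebx=2+1=3
cmp ebx, 6  (cmp 3,6)
jne L1: taken
after shr ecx, 3: ecx=0>>3=0
after add ebx, 1: ebx=3+1=4
cmp ebx, 6  (cmp 4,6)
jne L1: taken
after shr ecx, 3: ecx=0>>3=0
after add ebx, 1: ebx=4+1=5
cmp ebx, 6  (cmp 5,6)
jne L1: taken
after shr ecx, 3: ecx=0>>3=0
after add ebx, 1: ebx=5+1=6
cmp ebx, 6  (cmp 6,6)
jne L1: not taken
halt.

0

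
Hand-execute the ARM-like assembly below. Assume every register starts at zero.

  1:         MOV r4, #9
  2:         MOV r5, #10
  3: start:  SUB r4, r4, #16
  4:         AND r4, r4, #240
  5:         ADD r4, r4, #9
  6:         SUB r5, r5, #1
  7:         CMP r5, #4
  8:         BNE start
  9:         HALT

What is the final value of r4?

r4=9
r5=10
r4=9-16=-7
r4=(-7)&240=240
r4=240+9=249
r5=10-1=9
CMP r5, #4  (cmp 9,4)
BNE start: taken
r4=249-16=233
r4=233&240=224
r4=224+9=233
r5=9-1=8
CMP r5, #4  (cmp 8,4)
BNE start: taken
r4=233-16=217
r4=217&240=208
r4=208+9=217
r5=8-1=7
CMP r5, #4  (cmp 7,4)
BNE start: taken
r4=217-16=201
r4=201&240=192
r4=192+9=201
r5=7-1=6
CMP r5, #4  (cmp 6,4)
BNE start: taken
r4=201-16=185
r4=185&240=176
r4=176+9=185
r5=6-1=5
CMP r5, #4  (cmp 5,4)
BNE start: taken
r4=185-16=169
r4=169&240=160
r4=160+9=169
r5=5-1=4
CMP r5, #4  (cmp 4,4)
BNE start: not taken
halt.

169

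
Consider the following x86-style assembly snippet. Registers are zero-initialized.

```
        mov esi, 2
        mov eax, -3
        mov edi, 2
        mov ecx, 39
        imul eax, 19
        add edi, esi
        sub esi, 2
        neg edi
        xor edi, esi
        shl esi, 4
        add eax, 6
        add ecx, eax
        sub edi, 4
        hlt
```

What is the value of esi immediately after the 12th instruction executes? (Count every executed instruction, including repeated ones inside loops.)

0

esi=2
eax=-3
edi=2
ecx=39
eax=(-3)*19=-57
edi=2+2=4
esi=2-2=0
edi=-(4)=-4
edi=(-4)^0=-4
esi=0<<4=0
eax=(-57)+6=-51
ecx=39+(-51)=-12
After step 12: esi = 0.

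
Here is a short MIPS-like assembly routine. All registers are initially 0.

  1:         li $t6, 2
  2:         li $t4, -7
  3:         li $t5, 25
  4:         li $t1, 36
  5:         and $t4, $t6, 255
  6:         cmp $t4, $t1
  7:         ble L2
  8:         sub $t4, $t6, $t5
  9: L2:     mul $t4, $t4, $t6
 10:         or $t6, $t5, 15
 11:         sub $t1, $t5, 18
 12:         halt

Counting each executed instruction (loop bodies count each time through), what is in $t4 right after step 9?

4

$t6=2
$t4=-7
$t5=25
$t1=36
$t4=2&255=2
cmp $t4, $t1  (cmp 2,36)
ble L2: taken
$t4=2*2=4
$t6=25|15=31
After step 9: $t4 = 4.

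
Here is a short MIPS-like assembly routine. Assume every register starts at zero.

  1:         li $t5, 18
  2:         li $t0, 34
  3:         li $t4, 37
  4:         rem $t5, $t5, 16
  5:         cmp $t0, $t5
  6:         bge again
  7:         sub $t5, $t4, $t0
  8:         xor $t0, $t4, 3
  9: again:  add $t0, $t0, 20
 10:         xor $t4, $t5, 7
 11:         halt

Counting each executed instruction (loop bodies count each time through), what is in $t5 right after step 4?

2

$t5=18
$t0=34
$t4=37
$t5=18%16=2
After step 4: $t5 = 2.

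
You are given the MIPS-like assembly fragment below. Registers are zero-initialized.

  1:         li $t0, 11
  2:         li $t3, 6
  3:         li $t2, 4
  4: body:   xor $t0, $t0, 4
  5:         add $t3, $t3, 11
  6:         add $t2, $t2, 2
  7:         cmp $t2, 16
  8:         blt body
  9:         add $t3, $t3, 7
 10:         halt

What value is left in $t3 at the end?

79

$t0=11
$t3=6
$t2=4
$t0=11^4=15
$t3=6+11=17
$t2=4+2=6
cmp $t2, 16  (cmp 6,16)
blt body: taken
$t0=15^4=11
$t3=17+11=28
$t2=6+2=8
cmp $t2, 16  (cmp 8,16)
blt body: taken
$t0=11^4=15
$t3=28+11=39
$t2=8+2=10
cmp $t2, 16  (cmp 10,16)
blt body: taken
$t0=15^4=11
$t3=39+11=50
$t2=10+2=12
cmp $t2, 16  (cmp 12,16)
blt body: taken
$t0=11^4=15
$t3=50+11=61
$t2=12+2=14
cmp $t2, 16  (cmp 14,16)
blt body: taken
$t0=15^4=11
$t3=61+11=72
$t2=14+2=16
cmp $t2, 16  (cmp 16,16)
blt body: not taken
$t3=72+7=79
halt.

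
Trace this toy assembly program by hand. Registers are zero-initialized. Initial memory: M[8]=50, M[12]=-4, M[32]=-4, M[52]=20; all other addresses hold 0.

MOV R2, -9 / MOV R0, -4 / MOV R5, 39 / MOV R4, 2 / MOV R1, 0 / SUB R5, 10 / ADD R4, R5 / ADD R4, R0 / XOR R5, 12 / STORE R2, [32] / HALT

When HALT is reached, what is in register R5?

after MOV R2, -9: R2=-9
after MOV R0, -4: R0=-4
after MOV R5, 39: R5=39
after MOV R4, 2: R4=2
after MOV R1, 0: R1=0
after SUB R5, 10: R5=39-10=29
after ADD R4, R5: R4=2+29=31
after ADD R4, R0: R4=31+(-4)=27
after XOR R5, 12: R5=29^12=17
STORE R2, [32] → M[32]=-9
halt.

17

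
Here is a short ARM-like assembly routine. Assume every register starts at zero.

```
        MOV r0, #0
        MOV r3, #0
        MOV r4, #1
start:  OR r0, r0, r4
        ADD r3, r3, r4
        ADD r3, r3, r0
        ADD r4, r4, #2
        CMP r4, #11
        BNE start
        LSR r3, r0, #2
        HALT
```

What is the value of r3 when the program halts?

3

r0=0
r3=0
r4=1
r0=0|1=1
r3=0+1=1
r3=1+1=2
r4=1+2=3
CMP r4, #11  (cmp 3,11)
BNE start: taken
r0=1|3=3
r3=2+3=5
r3=5+3=8
r4=3+2=5
CMP r4, #11  (cmp 5,11)
BNE start: taken
r0=3|5=7
r3=8+5=13
r3=13+7=20
r4=5+2=7
CMP r4, #11  (cmp 7,11)
BNE start: taken
r0=7|7=7
r3=20+7=27
r3=27+7=34
r4=7+2=9
CMP r4, #11  (cmp 9,11)
BNE start: taken
r0=7|9=15
r3=34+9=43
r3=43+15=58
r4=9+2=11
CMP r4, #11  (cmp 11,11)
BNE start: not taken
r3=15>>2=3
halt.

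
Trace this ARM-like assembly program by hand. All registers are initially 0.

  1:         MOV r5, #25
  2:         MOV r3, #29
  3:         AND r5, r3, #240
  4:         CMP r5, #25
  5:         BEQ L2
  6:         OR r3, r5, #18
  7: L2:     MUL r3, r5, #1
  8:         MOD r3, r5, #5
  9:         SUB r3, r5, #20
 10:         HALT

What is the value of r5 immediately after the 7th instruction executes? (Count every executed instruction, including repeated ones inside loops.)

16

after MOV r5, #25: r5=25
after MOV r3, #29: r3=29
after AND r5, r3, #240: r5=29&240=16
CMP r5, #25  (cmp 16,25)
BEQ L2: not taken
after OR r3, r5, #18: r3=16|18=18
after MUL r3, r5, #1: r3=16*1=16
After step 7: r5 = 16.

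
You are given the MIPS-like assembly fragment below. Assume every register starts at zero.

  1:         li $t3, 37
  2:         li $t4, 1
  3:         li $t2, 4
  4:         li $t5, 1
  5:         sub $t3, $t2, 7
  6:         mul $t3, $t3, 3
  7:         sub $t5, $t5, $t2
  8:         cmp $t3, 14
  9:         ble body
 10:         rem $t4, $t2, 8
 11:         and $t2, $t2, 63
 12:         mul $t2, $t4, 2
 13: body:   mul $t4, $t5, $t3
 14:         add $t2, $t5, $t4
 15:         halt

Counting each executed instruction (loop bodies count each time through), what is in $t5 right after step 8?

$t3=37
$t4=1
$t2=4
$t5=1
$t3=4-7=-3
$t3=(-3)*3=-9
$t5=1-4=-3
cmp $t3, 14  (cmp -9,14)
After step 8: $t5 = -3.

-3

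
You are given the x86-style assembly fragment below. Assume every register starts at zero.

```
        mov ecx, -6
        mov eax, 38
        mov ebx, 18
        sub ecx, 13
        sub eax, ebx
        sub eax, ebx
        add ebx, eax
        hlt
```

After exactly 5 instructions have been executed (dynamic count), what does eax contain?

ecx=-6
eax=38
ebx=18
ecx=(-6)-13=-19
eax=38-18=20
After step 5: eax = 20.

20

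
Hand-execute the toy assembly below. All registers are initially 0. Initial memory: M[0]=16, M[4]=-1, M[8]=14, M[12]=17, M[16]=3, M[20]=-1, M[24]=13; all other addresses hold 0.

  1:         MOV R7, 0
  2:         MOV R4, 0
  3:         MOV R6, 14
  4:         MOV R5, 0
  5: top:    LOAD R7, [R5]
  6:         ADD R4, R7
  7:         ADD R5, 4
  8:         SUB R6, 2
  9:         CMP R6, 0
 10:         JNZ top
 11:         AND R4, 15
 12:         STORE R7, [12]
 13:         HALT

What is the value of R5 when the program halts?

28

R7=0
R4=0
R6=14
R5=0
R7=M[0]=16
R4=0+16=16
R5=0+4=4
R6=14-2=12
CMP R6, 0  (cmp 12,0)
JNZ top: taken
R7=M[4]=-1
R4=16+(-1)=15
R5=4+4=8
R6=12-2=10
CMP R6, 0  (cmp 10,0)
JNZ top: taken
R7=M[8]=14
R4=15+14=29
R5=8+4=12
R6=10-2=8
CMP R6, 0  (cmp 8,0)
JNZ top: taken
R7=M[12]=17
R4=29+17=46
R5=12+4=16
R6=8-2=6
CMP R6, 0  (cmp 6,0)
JNZ top: taken
R7=M[16]=3
R4=46+3=49
R5=16+4=20
R6=6-2=4
CMP R6, 0  (cmp 4,0)
JNZ top: taken
R7=M[20]=-1
R4=49+(-1)=48
R5=20+4=24
R6=4-2=2
CMP R6, 0  (cmp 2,0)
JNZ top: taken
R7=M[24]=13
R4=48+13=61
R5=24+4=28
R6=2-2=0
CMP R6, 0  (cmp 0,0)
JNZ top: not taken
R4=61&15=13
STORE R7, [12] → M[12]=13
halt.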